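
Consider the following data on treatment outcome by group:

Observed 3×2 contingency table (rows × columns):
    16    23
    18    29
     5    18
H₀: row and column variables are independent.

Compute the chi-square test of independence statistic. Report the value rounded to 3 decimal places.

test statistic = 2.570

Row totals [39, 47, 23], col totals [39, 70], n=109
χ² = (16−13.95)²/13.95 + (23−25.05)²/25.05 + (18−16.82)²/16.82 + (29−30.18)²/30.18 + (5−8.23)²/8.23 + (18−14.77)²/14.77 = 2.5701
df = 2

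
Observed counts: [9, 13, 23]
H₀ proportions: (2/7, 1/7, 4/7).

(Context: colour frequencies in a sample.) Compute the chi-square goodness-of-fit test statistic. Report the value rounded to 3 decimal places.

test statistic = 8.161

n = 45; E_i = n·p_i = [12.86, 6.43, 25.71]
χ² = (9−12.86)²/12.86 + (13−6.43)²/6.43 + (23−25.71)²/25.71 = 8.1611
df = 2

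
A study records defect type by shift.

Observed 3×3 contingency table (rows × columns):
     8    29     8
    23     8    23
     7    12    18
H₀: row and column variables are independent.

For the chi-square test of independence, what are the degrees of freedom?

degrees of freedom = 4

df = (r−1)(c−1) = (3−1)·(3−1) = 4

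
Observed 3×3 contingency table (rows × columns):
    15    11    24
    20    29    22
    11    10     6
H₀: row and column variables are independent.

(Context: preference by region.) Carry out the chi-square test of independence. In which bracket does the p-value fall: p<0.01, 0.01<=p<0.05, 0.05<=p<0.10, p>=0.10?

p-value bracket: 0.05<=p<0.10

Row totals [50, 71, 27], col totals [46, 50, 52], n=148
χ² = (15−15.54)²/15.54 + (11−16.89)²/16.89 + (24−17.57)²/17.57 + (20−22.07)²/22.07 + (29−23.99)²/23.99 + (22−24.95)²/24.95 + (11−8.39)²/8.39 + (10−9.12)²/9.12 + (6−9.49)²/9.49 = 8.1952
df = 4
p-value (upper-tail) = 0.08468
→ bracket: 0.05<=p<0.10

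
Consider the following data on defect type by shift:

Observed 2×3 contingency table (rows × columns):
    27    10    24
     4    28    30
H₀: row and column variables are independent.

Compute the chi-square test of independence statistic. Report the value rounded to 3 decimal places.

Row totals [61, 62], col totals [31, 38, 54], n=123
χ² = (27−15.37)²/15.37 + (10−18.85)²/18.85 + (24−26.78)²/26.78 + (4−15.63)²/15.63 + (28−19.15)²/19.15 + (30−27.22)²/27.22 = 26.2511
df = 2

test statistic = 26.251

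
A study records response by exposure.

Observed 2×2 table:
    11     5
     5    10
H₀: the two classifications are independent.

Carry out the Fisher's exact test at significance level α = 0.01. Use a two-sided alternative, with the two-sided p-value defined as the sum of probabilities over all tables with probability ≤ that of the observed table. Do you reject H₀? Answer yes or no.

reject H₀: no

Margins: r₁=16, r₂=15, c₁=16, c₂=15, n=31
p_obs = C(16,11)·C(15,5)/C(31,16); sum pmf over tables with pmf ≤ p_obs
p-value (two-sided) = 0.07560
At α=0.01: p ≥ α → fail to reject H₀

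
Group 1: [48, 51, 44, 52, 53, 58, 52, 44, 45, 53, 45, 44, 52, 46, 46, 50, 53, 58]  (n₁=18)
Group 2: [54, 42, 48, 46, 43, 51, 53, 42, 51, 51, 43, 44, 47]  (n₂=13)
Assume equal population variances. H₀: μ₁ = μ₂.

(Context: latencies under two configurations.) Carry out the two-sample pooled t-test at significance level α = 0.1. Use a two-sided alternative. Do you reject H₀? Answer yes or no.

reject H₀: no

x̄₁=49.667, s₁=4.602, n₁=18
x̄₂=47.308, s₂=4.328, n₂=13
s_p² = [17·4.602² + 12·4.328²]/29 = 20.1645
SE = √(s_p²·(1/18+1/13)) = 1.6344
t = (49.667−47.308)/1.6344 = 1.4433
df = 29
p-value (two-sided) = 0.15965
At α=0.1: p ≥ α → fail to reject H₀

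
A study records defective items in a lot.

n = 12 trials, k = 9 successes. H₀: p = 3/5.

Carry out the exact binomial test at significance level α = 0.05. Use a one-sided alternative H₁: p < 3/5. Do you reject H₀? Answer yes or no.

reject H₀: no

Exact binomial: n=12, k=9, p₀=3/5=0.6000
P(X≤9) from Σ C(n,i)·p₀^i·(1−p₀)^(n−i)
p-value (one-sided, H₁ less) = 0.91656
At α=0.05: p ≥ α → fail to reject H₀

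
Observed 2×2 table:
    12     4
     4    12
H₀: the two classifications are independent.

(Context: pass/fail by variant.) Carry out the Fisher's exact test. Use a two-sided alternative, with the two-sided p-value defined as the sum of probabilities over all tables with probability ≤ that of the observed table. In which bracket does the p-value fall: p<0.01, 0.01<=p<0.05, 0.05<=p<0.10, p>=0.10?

Margins: r₁=16, r₂=16, c₁=16, c₂=16, n=32
p_obs = C(16,12)·C(16,4)/C(32,16); sum pmf over tables with pmf ≤ p_obs
p-value (two-sided) = 0.01211
→ bracket: 0.01<=p<0.05

p-value bracket: 0.01<=p<0.05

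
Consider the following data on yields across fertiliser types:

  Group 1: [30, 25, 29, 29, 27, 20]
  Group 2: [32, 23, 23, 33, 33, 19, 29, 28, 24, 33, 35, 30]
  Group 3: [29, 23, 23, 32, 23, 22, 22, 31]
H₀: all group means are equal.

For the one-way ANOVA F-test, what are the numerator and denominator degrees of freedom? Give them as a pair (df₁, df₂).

degrees of freedom = [2, 23]

k = 3 groups, N = 26 total
df = (k−1, N−k) = (3−1, 26−3) = (2, 23)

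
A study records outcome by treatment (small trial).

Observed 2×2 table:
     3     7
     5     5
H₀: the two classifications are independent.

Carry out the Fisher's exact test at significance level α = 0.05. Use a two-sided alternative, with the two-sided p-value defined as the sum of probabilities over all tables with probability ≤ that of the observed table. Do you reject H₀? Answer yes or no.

reject H₀: no

Margins: r₁=10, r₂=10, c₁=8, c₂=12, n=20
p_obs = C(10,3)·C(10,5)/C(20,8); sum pmf over tables with pmf ≤ p_obs
p-value (two-sided) = 0.64992
At α=0.05: p ≥ α → fail to reject H₀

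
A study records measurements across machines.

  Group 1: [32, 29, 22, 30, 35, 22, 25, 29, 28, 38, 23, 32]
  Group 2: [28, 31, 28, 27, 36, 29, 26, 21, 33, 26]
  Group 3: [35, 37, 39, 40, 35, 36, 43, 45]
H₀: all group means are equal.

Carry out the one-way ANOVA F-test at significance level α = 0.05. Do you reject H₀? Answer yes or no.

reject H₀: yes

Group means [28.75, 28.50, 38.75], grand mean 31.333
SSB = Σnᵢ(x̄ᵢ−x̄)² = 600.417; SSW = ΣΣ(x−x̄ᵢ)² = 538.250
MSB = 600.417/2 = 300.2083; MSW = 538.250/27 = 19.9352
F = MSB/MSW = 15.0592
df = (2, 27)
p-value (upper-tail) = 0.00004
At α=0.05: p < α → reject H₀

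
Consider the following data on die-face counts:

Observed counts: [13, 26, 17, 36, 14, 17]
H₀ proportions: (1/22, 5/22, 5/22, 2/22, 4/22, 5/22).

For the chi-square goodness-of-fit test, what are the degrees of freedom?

degrees of freedom = 5

df = k − 1 = 6 − 1 = 5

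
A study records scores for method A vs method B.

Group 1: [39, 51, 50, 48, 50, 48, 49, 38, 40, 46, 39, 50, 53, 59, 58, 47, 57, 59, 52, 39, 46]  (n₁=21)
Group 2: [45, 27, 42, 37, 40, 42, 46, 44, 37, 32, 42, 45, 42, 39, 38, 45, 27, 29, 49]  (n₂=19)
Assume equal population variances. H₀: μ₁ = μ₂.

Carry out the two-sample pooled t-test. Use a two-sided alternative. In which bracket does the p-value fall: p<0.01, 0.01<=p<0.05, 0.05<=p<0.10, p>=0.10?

p-value bracket: p<0.01

x̄₁=48.476, s₁=6.698, n₁=21
x̄₂=39.368, s₂=6.508, n₂=19
s_p² = [20·6.698² + 18·6.508²]/38 = 43.6752
SE = √(s_p²·(1/21+1/19)) = 2.0925
t = (48.476−39.368)/2.0925 = 4.3526
df = 38
p-value (two-sided) = 0.00010
→ bracket: p<0.01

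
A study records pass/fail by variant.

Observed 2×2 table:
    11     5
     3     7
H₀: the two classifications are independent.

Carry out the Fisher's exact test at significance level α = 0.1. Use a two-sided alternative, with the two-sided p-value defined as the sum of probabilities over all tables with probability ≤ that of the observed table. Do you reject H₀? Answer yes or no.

Margins: r₁=16, r₂=10, c₁=14, c₂=12, n=26
p_obs = C(16,11)·C(10,3)/C(26,14); sum pmf over tables with pmf ≤ p_obs
p-value (two-sided) = 0.10537
At α=0.1: p ≥ α → fail to reject H₀

reject H₀: no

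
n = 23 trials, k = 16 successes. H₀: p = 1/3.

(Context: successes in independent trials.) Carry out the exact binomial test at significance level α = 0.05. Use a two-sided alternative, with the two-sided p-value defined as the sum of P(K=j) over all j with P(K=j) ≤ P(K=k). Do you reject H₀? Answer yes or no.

reject H₀: yes

Exact binomial: n=23, k=16, p₀=1/3=0.3333
P(X=j) = C(n,j)·p₀^j·(1−p₀)^(n−j); p = Σ P(X=j) over j with P(X=j) ≤ P(X=16)
p-value (two-sided) = 0.00050
At α=0.05: p < α → reject H₀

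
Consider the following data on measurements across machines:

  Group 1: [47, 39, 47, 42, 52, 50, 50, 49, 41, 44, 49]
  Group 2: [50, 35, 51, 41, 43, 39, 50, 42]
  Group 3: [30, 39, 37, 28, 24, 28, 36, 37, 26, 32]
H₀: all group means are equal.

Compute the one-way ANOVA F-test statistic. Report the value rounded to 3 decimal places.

Group means [46.36, 43.88, 31.70], grand mean 40.621
SSB = Σnᵢ(x̄ᵢ−x̄)² = 1243.307; SSW = ΣΣ(x−x̄ᵢ)² = 671.520
MSB = 1243.307/2 = 621.6536; MSW = 671.520/26 = 25.8277
F = MSB/MSW = 24.0692
df = (2, 26)

test statistic = 24.069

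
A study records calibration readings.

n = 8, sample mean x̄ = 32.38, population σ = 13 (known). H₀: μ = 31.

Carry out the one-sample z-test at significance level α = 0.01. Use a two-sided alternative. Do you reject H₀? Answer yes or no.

SE = σ/√n = 13/√8 = 4.5962
z = (x̄−μ₀)/SE = (32.38−31)/4.5962 = 0.3002
p-value (two-sided) = 0.76399
At α=0.01: p ≥ α → fail to reject H₀

reject H₀: no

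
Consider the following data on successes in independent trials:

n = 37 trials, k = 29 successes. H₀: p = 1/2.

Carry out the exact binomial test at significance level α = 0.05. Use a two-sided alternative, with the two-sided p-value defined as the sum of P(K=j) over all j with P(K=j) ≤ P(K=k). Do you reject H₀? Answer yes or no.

Exact binomial: n=37, k=29, p₀=1/2=0.5000
P(X=j) = C(n,j)·p₀^j·(1−p₀)^(n−j); p = Σ P(X=j) over j with P(X=j) ≤ P(X=29)
p-value (two-sided) = 0.00075
At α=0.05: p < α → reject H₀

reject H₀: yes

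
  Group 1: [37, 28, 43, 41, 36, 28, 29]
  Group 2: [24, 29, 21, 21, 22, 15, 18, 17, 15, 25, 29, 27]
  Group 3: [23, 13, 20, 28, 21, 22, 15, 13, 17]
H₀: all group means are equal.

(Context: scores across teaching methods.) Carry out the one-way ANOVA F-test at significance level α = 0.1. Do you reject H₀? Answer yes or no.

reject H₀: yes

Group means [34.57, 21.92, 19.11], grand mean 24.179
SSB = Σnᵢ(x̄ᵢ−x̄)² = 1048.587; SSW = ΣΣ(x−x̄ᵢ)² = 717.520
MSB = 1048.587/2 = 524.2937; MSW = 717.520/25 = 28.7008
F = MSB/MSW = 18.2676
df = (2, 25)
p-value (upper-tail) = 0.00001
At α=0.1: p < α → reject H₀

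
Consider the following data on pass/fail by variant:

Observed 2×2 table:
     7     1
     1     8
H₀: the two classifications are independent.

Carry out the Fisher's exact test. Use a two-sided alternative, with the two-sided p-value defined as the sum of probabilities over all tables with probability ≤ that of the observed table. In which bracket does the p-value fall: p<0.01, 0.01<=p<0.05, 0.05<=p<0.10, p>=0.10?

Margins: r₁=8, r₂=9, c₁=8, c₂=9, n=17
p_obs = C(8,7)·C(9,1)/C(17,8); sum pmf over tables with pmf ≤ p_obs
p-value (two-sided) = 0.00337
→ bracket: p<0.01

p-value bracket: p<0.01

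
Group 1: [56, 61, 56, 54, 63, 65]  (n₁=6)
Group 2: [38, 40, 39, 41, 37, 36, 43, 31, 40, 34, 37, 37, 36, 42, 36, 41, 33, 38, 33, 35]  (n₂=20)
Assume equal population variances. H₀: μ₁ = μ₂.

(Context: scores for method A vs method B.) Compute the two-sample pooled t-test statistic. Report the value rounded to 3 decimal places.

test statistic = 13.315

x̄₁=59.167, s₁=4.446, n₁=6
x̄₂=37.350, s₂=3.233, n₂=20
s_p² = [5·4.446² + 19·3.233²]/24 = 12.3910
SE = √(s_p²·(1/6+1/20)) = 1.6385
t = (59.167−37.350)/1.6385 = 13.3150
df = 24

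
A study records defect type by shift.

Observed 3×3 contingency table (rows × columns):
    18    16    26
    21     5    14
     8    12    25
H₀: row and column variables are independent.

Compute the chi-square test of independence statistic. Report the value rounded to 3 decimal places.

test statistic = 12.662

Row totals [60, 40, 45], col totals [47, 33, 65], n=145
χ² = (18−19.45)²/19.45 + (16−13.66)²/13.66 + (26−26.90)²/26.90 + (21−12.97)²/12.97 + (5−9.10)²/9.10 + (14−17.93)²/17.93 + (8−14.59)²/14.59 + (12−10.24)²/10.24 + (25−20.17)²/20.17 = 12.6619
df = 4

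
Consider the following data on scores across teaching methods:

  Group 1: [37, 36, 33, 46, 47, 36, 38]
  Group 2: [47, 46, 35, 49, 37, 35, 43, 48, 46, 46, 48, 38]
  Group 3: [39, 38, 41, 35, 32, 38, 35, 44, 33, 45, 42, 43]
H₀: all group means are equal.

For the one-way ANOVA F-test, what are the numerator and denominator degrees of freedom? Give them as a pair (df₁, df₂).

k = 3 groups, N = 31 total
df = (k−1, N−k) = (3−1, 31−3) = (2, 28)

degrees of freedom = [2, 28]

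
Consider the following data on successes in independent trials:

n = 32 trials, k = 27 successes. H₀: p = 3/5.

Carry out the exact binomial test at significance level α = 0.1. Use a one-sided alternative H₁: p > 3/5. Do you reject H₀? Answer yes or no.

Exact binomial: n=32, k=27, p₀=3/5=0.6000
P(X≥27) from Σ C(n,i)·p₀^i·(1−p₀)^(n−i)
p-value (one-sided, H₁ greater) = 0.00281
At α=0.1: p < α → reject H₀

reject H₀: yes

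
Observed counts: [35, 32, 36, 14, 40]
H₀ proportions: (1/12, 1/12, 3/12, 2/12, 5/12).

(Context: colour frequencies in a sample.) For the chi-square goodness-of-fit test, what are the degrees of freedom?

degrees of freedom = 4

df = k − 1 = 5 − 1 = 4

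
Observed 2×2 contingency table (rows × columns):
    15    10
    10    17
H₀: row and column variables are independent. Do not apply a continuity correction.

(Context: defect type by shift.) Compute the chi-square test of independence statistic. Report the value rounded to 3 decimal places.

Row totals [25, 27], col totals [25, 27], n=52
χ² = (15−12.02)²/12.02 + (10−12.98)²/12.98 + (10−12.98)²/12.98 + (17−14.02)²/14.02 = 2.7419
df = 1

test statistic = 2.742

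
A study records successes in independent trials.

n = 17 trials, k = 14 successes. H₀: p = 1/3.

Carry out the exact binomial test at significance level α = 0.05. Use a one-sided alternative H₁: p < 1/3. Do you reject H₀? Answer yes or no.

reject H₀: no

Exact binomial: n=17, k=14, p₀=1/3=0.3333
P(X≤14) from Σ C(n,i)·p₀^i·(1−p₀)^(n−i)
p-value (one-sided, H₁ less) = 1.00000
At α=0.05: p ≥ α → fail to reject H₀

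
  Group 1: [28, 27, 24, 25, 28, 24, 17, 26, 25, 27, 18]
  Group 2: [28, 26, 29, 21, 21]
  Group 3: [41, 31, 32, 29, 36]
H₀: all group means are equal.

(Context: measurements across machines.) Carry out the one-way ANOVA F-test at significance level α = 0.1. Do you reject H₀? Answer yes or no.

Group means [24.45, 25.00, 33.80], grand mean 26.810
SSB = Σnᵢ(x̄ᵢ−x̄)² = 321.711; SSW = ΣΣ(x−x̄ᵢ)² = 287.527
MSB = 321.711/2 = 160.8554; MSW = 287.527/18 = 15.9737
F = MSB/MSW = 10.0700
df = (2, 18)
p-value (upper-tail) = 0.00116
At α=0.1: p < α → reject H₀

reject H₀: yes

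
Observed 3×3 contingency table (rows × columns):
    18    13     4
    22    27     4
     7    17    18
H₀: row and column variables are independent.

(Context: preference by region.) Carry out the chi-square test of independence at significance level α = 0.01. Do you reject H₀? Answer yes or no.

Row totals [35, 53, 42], col totals [47, 57, 26], n=130
χ² = (18−12.65)²/12.65 + (13−15.35)²/15.35 + (4−7.00)²/7.00 + (22−19.16)²/19.16 + (27−23.24)²/23.24 + (4−10.60)²/10.60 + (7−15.18)²/15.18 + (17−18.42)²/18.42 + (18−8.40)²/8.40 = 24.5337
df = 4
p-value (upper-tail) = 0.00006
At α=0.01: p < α → reject H₀

reject H₀: yes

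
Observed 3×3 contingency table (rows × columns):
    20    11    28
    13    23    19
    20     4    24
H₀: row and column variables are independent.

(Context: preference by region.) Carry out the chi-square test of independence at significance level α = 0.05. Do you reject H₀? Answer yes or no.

reject H₀: yes

Row totals [59, 55, 48], col totals [53, 38, 71], n=162
χ² = (20−19.30)²/19.30 + (11−13.84)²/13.84 + (28−25.86)²/25.86 + (13−17.99)²/17.99 + (23−12.90)²/12.90 + (19−24.10)²/24.10 + (20−15.70)²/15.70 + (4−11.26)²/11.26 + (24−21.04)²/21.04 = 17.4304
df = 4
p-value (upper-tail) = 0.00159
At α=0.05: p < α → reject H₀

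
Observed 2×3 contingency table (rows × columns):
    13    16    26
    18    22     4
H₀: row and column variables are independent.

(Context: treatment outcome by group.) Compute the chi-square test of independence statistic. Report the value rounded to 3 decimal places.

Row totals [55, 44], col totals [31, 38, 30], n=99
χ² = (13−17.22)²/17.22 + (16−21.11)²/21.11 + (26−16.67)²/16.67 + (18−13.78)²/13.78 + (22−16.89)²/16.89 + (4−13.33)²/13.33 = 16.8732
df = 2

test statistic = 16.873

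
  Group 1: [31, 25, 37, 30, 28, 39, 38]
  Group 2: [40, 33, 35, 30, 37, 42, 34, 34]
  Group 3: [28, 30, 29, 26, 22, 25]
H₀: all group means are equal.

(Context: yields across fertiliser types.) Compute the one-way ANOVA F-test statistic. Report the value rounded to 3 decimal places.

test statistic = 7.654

Group means [32.57, 35.62, 26.67], grand mean 32.048
SSB = Σnᵢ(x̄ᵢ−x̄)² = 278.030; SSW = ΣΣ(x−x̄ᵢ)² = 326.923
MSB = 278.030/2 = 139.0149; MSW = 326.923/18 = 18.1624
F = MSB/MSW = 7.6540
df = (2, 18)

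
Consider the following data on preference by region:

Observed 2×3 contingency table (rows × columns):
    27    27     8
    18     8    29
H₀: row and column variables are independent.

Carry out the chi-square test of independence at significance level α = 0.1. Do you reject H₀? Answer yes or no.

reject H₀: yes

Row totals [62, 55], col totals [45, 35, 37], n=117
χ² = (27−23.85)²/23.85 + (27−18.55)²/18.55 + (8−19.61)²/19.61 + (18−21.15)²/21.15 + (8−16.45)²/16.45 + (29−17.39)²/17.39 = 23.6992
df = 2
p-value (upper-tail) = 0.00001
At α=0.1: p < α → reject H₀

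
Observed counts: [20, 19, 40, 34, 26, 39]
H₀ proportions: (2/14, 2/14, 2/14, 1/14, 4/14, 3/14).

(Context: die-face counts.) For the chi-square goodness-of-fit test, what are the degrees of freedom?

degrees of freedom = 5

df = k − 1 = 6 − 1 = 5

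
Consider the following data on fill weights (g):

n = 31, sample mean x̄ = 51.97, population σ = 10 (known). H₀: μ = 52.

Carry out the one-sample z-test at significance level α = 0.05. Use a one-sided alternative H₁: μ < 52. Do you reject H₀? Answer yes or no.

reject H₀: no

SE = σ/√n = 10/√31 = 1.7961
z = (x̄−μ₀)/SE = (51.97−52)/1.7961 = -0.0167
p-value (one-sided, H₁ less) = 0.49334
At α=0.05: p ≥ α → fail to reject H₀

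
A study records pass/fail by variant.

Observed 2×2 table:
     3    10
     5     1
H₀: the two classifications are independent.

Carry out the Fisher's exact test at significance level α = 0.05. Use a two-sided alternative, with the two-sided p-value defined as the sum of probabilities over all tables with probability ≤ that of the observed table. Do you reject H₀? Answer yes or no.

reject H₀: yes

Margins: r₁=13, r₂=6, c₁=8, c₂=11, n=19
p_obs = C(13,3)·C(6,5)/C(19,8); sum pmf over tables with pmf ≤ p_obs
p-value (two-sided) = 0.04076
At α=0.05: p < α → reject H₀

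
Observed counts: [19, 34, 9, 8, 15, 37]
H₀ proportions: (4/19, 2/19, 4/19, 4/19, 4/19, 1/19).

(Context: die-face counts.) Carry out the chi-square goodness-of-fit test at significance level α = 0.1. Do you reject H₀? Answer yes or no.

reject H₀: yes

n = 122; E_i = n·p_i = [25.68, 12.84, 25.68, 25.68, 25.68, 6.42]
χ² = (19−25.68)²/25.68 + (34−12.84)²/12.84 + (9−25.68)²/25.68 + (8−25.68)²/25.68 + (15−25.68)²/25.68 + (37−6.42)²/6.42 = 209.6824
df = 5
p-value (upper-tail) = 0.00000
At α=0.1: p < α → reject H₀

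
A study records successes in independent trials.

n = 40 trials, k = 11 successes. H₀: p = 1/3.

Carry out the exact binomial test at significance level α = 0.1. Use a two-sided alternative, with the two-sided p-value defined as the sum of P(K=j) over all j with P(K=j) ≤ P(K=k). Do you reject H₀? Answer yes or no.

Exact binomial: n=40, k=11, p₀=1/3=0.3333
P(X=j) = C(n,j)·p₀^j·(1−p₀)^(n−j); p = Σ P(X=j) over j with P(X=j) ≤ P(X=11)
p-value (two-sided) = 0.50468
At α=0.1: p ≥ α → fail to reject H₀

reject H₀: no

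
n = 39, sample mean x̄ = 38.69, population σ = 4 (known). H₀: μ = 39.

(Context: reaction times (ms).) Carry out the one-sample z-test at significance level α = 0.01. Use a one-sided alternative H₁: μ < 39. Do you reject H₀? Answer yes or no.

SE = σ/√n = 4/√39 = 0.6405
z = (x̄−μ₀)/SE = (38.69−39)/0.6405 = -0.4840
p-value (one-sided, H₁ less) = 0.31420
At α=0.01: p ≥ α → fail to reject H₀

reject H₀: no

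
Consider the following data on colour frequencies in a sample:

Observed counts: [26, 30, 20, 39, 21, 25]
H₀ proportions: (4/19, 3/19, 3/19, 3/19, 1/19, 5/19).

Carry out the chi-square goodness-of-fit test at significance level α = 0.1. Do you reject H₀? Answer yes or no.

reject H₀: yes

n = 161; E_i = n·p_i = [33.89, 25.42, 25.42, 25.42, 8.47, 42.37]
χ² = (26−33.89)²/33.89 + (30−25.42)²/25.42 + (20−25.42)²/25.42 + (39−25.42)²/25.42 + (21−8.47)²/8.47 + (25−42.37)²/42.37 = 36.7101
df = 5
p-value (upper-tail) = 0.00000
At α=0.1: p < α → reject H₀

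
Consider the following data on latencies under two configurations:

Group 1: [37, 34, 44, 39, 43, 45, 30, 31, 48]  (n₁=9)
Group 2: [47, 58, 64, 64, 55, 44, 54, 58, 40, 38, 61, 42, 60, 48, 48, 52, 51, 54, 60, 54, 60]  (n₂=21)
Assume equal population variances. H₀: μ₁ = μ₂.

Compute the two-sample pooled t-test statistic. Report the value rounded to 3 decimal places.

test statistic = -4.739

x̄₁=39.000, s₁=6.442, n₁=9
x̄₂=52.952, s₂=7.736, n₂=21
s_p² = [8·6.442² + 20·7.736²]/28 = 54.6054
SE = √(s_p²·(1/9+1/21)) = 2.9441
t = (39.000−52.952)/2.9441 = -4.7392
df = 28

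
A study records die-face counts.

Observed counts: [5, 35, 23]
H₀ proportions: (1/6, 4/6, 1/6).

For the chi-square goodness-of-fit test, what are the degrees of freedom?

degrees of freedom = 2

df = k − 1 = 3 − 1 = 2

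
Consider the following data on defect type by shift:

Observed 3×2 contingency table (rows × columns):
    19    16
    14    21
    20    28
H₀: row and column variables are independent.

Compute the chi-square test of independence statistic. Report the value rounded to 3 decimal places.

Row totals [35, 35, 48], col totals [53, 65], n=118
χ² = (19−15.72)²/15.72 + (16−19.28)²/19.28 + (14−15.72)²/15.72 + (21−19.28)²/19.28 + (20−21.56)²/21.56 + (28−26.44)²/26.44 = 1.7886
df = 2

test statistic = 1.789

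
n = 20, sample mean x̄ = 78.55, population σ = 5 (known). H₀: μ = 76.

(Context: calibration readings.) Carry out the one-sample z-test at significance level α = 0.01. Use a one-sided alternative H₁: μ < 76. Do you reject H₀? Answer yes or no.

SE = σ/√n = 5/√20 = 1.1180
z = (x̄−μ₀)/SE = (78.55−76)/1.1180 = 2.2808
p-value (one-sided, H₁ less) = 0.98872
At α=0.01: p ≥ α → fail to reject H₀

reject H₀: no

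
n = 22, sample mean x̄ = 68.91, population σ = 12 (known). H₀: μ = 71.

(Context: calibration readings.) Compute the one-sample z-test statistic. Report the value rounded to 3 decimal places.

SE = σ/√n = 12/√22 = 2.5584
z = (x̄−μ₀)/SE = (68.91−71)/2.5584 = -0.8169

test statistic = -0.817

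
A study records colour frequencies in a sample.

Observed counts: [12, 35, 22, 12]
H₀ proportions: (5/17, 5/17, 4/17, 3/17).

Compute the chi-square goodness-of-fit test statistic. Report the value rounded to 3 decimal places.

test statistic = 11.933

n = 81; E_i = n·p_i = [23.82, 23.82, 19.06, 14.29]
χ² = (12−23.82)²/23.82 + (35−23.82)²/23.82 + (22−19.06)²/19.06 + (12−14.29)²/14.29 = 11.9333
df = 3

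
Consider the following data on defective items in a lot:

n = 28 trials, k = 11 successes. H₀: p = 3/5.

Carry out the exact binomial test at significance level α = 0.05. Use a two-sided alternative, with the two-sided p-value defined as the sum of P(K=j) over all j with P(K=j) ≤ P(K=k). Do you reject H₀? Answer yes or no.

Exact binomial: n=28, k=11, p₀=3/5=0.6000
P(X=j) = C(n,j)·p₀^j·(1−p₀)^(n−j); p = Σ P(X=j) over j with P(X=j) ≤ P(X=11)
p-value (two-sided) = 0.03265
At α=0.05: p < α → reject H₀

reject H₀: yes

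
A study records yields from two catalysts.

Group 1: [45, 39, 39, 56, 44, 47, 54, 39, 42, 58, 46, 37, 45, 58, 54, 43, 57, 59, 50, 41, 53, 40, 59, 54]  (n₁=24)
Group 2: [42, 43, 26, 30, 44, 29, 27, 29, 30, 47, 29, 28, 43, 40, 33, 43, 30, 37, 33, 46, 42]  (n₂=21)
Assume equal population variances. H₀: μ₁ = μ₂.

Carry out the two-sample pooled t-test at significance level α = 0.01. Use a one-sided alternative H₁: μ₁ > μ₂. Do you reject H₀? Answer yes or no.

x̄₁=48.292, s₁=7.515, n₁=24
x̄₂=35.762, s₂=7.204, n₂=21
s_p² = [23·7.515² + 20·7.204²]/43 = 54.3434
SE = √(s_p²·(1/24+1/21)) = 2.2027
t = (48.292−35.762)/2.2027 = 5.6882
df = 43
p-value (one-sided, H₁ greater) = 0.00000
At α=0.01: p < α → reject H₀

reject H₀: yes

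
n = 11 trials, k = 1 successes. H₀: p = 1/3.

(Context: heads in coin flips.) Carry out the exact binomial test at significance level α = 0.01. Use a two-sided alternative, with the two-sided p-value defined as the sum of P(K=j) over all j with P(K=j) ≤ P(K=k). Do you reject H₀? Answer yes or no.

reject H₀: no

Exact binomial: n=11, k=1, p₀=1/3=0.3333
P(X=j) = C(n,j)·p₀^j·(1−p₀)^(n−j); p = Σ P(X=j) over j with P(X=j) ≤ P(X=1)
p-value (two-sided) = 0.11378
At α=0.01: p ≥ α → fail to reject H₀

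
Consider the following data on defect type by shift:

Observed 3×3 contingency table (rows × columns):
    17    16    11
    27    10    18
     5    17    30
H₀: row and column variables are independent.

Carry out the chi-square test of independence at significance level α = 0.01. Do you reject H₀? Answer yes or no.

reject H₀: yes

Row totals [44, 55, 52], col totals [49, 43, 59], n=151
χ² = (17−14.28)²/14.28 + (16−12.53)²/12.53 + (11−17.19)²/17.19 + (27−17.85)²/17.85 + (10−15.66)²/15.66 + (18−21.49)²/21.49 + (5−16.87)²/16.87 + (17−14.81)²/14.81 + (30−20.32)²/20.32 = 24.3114
df = 4
p-value (upper-tail) = 0.00007
At α=0.01: p < α → reject H₀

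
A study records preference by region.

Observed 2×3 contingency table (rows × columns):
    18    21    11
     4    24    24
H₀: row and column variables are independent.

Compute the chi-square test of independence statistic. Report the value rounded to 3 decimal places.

test statistic = 13.904

Row totals [50, 52], col totals [22, 45, 35], n=102
χ² = (18−10.78)²/10.78 + (21−22.06)²/22.06 + (11−17.16)²/17.16 + (4−11.22)²/11.22 + (24−22.94)²/22.94 + (24−17.84)²/17.84 = 13.9038
df = 2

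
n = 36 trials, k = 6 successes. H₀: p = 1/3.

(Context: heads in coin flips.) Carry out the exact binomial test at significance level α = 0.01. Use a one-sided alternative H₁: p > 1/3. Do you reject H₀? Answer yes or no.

Exact binomial: n=36, k=6, p₀=1/3=0.3333
P(X≥6) from Σ C(n,i)·p₀^i·(1−p₀)^(n−i)
p-value (one-sided, H₁ greater) = 0.99243
At α=0.01: p ≥ α → fail to reject H₀

reject H₀: no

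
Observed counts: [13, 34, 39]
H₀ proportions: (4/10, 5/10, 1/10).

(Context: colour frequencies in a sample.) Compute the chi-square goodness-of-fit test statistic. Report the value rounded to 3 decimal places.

test statistic = 122.657

n = 86; E_i = n·p_i = [34.40, 43.00, 8.60]
χ² = (13−34.40)²/34.40 + (34−43.00)²/43.00 + (39−8.60)²/8.60 = 122.6570
df = 2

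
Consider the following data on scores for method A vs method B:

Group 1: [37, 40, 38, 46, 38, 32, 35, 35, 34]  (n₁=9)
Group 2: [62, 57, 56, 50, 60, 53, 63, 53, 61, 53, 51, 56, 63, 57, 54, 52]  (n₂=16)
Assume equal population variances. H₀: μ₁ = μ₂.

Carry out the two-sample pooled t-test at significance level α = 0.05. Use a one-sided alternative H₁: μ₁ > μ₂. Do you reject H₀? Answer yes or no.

reject H₀: no

x̄₁=37.222, s₁=4.086, n₁=9
x̄₂=56.312, s₂=4.347, n₂=16
s_p² = [8·4.086² + 15·4.347²]/23 = 18.1301
SE = √(s_p²·(1/9+1/16)) = 1.7741
t = (37.222−56.312)/1.7741 = -10.7603
df = 23
p-value (one-sided, H₁ greater) = 1.00000
At α=0.05: p ≥ α → fail to reject H₀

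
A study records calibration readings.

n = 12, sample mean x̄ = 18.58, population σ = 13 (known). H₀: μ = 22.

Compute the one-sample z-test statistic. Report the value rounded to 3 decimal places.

test statistic = -0.911

SE = σ/√n = 13/√12 = 3.7528
z = (x̄−μ₀)/SE = (18.58−22)/3.7528 = -0.9113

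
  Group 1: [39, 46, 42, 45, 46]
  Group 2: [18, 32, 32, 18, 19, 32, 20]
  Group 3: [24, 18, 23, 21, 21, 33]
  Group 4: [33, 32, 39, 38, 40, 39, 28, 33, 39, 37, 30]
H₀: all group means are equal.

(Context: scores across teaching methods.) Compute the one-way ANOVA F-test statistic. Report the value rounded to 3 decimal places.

Group means [43.60, 24.43, 23.33, 35.27], grand mean 31.621
SSB = Σnᵢ(x̄ᵢ−x̄)² = 1638.398; SSW = ΣΣ(x−x̄ᵢ)² = 650.429
MSB = 1638.398/3 = 546.1327; MSW = 650.429/25 = 26.0172
F = MSB/MSW = 20.9912
df = (3, 25)

test statistic = 20.991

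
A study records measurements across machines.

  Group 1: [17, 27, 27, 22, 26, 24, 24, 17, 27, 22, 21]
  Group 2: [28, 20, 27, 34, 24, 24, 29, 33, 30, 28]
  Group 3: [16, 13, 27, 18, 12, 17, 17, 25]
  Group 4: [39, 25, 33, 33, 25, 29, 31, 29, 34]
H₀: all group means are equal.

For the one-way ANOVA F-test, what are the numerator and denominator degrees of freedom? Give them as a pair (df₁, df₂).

k = 4 groups, N = 38 total
df = (k−1, N−k) = (4−1, 38−4) = (3, 34)

degrees of freedom = [3, 34]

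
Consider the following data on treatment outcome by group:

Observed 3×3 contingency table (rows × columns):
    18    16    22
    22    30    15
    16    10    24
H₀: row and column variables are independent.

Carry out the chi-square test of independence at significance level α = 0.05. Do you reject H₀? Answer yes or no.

reject H₀: yes

Row totals [56, 67, 50], col totals [56, 56, 61], n=173
χ² = (18−18.13)²/18.13 + (16−18.13)²/18.13 + (22−19.75)²/19.75 + (22−21.69)²/21.69 + (30−21.69)²/21.69 + (15−23.62)²/23.62 + (16−16.18)²/16.18 + (10−16.18)²/16.18 + (24−17.63)²/17.63 = 11.5137
df = 4
p-value (upper-tail) = 0.02136
At α=0.05: p < α → reject H₀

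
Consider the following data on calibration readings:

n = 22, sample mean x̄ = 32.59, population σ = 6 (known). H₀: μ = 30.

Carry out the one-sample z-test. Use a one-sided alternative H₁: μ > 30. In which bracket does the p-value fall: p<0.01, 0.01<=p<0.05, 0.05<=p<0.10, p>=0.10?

SE = σ/√n = 6/√22 = 1.2792
z = (x̄−μ₀)/SE = (32.59−30)/1.2792 = 2.0247
p-value (one-sided, H₁ greater) = 0.02145
→ bracket: 0.01<=p<0.05

p-value bracket: 0.01<=p<0.05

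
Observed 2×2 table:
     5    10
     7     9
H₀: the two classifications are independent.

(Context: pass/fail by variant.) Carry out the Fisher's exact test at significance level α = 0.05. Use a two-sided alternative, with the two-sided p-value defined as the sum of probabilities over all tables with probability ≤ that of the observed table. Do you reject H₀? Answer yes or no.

Margins: r₁=15, r₂=16, c₁=12, c₂=19, n=31
p_obs = C(15,5)·C(16,7)/C(31,12); sum pmf over tables with pmf ≤ p_obs
p-value (two-sided) = 0.71599
At α=0.05: p ≥ α → fail to reject H₀

reject H₀: no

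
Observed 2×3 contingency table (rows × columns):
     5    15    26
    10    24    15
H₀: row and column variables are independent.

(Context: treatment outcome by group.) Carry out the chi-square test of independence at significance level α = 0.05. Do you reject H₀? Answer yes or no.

Row totals [46, 49], col totals [15, 39, 41], n=95
χ² = (5−7.26)²/7.26 + (15−18.88)²/18.88 + (26−19.85)²/19.85 + (10−7.74)²/7.74 + (24−20.12)²/20.12 + (15−21.15)²/21.15 = 6.6067
df = 2
p-value (upper-tail) = 0.03676
At α=0.05: p < α → reject H₀

reject H₀: yes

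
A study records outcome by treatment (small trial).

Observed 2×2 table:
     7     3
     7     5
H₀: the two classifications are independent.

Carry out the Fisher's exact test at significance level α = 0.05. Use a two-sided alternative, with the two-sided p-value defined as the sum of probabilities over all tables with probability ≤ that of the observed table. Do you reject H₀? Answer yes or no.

Margins: r₁=10, r₂=12, c₁=14, c₂=8, n=22
p_obs = C(10,7)·C(12,7)/C(22,14); sum pmf over tables with pmf ≤ p_obs
p-value (two-sided) = 0.67492
At α=0.05: p ≥ α → fail to reject H₀

reject H₀: no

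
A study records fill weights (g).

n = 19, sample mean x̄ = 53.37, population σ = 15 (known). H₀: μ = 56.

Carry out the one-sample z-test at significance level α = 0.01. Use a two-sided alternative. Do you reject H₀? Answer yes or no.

SE = σ/√n = 15/√19 = 3.4412
z = (x̄−μ₀)/SE = (53.37−56)/3.4412 = -0.7643
p-value (two-sided) = 0.44471
At α=0.01: p ≥ α → fail to reject H₀

reject H₀: no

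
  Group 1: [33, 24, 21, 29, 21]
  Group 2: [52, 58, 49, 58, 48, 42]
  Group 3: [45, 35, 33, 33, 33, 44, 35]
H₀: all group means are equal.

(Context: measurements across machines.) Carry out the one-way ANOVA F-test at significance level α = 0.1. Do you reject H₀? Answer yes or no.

Group means [25.60, 51.17, 36.86], grand mean 38.500
SSB = Σnᵢ(x̄ᵢ−x̄)² = 1813.610; SSW = ΣΣ(x−x̄ᵢ)² = 472.890
MSB = 1813.610/2 = 906.8048; MSW = 472.890/15 = 31.5260
F = MSB/MSW = 28.7637
df = (2, 15)
p-value (upper-tail) = 0.00001
At α=0.1: p < α → reject H₀

reject H₀: yes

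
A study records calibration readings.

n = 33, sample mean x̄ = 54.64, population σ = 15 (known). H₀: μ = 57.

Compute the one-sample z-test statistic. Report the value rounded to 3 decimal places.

SE = σ/√n = 15/√33 = 2.6112
z = (x̄−μ₀)/SE = (54.64−57)/2.6112 = -0.9038

test statistic = -0.904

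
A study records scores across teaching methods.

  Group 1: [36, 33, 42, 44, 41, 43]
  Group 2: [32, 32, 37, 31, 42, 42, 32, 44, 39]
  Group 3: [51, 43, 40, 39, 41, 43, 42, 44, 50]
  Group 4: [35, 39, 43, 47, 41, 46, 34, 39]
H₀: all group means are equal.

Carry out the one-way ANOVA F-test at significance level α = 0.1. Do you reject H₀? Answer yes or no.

reject H₀: yes

Group means [39.83, 36.78, 43.67, 40.50], grand mean 40.219
SSB = Σnᵢ(x̄ᵢ−x̄)² = 215.080; SSW = ΣΣ(x−x̄ᵢ)² = 604.389
MSB = 215.080/3 = 71.6933; MSW = 604.389/28 = 21.5853
F = MSB/MSW = 3.3214
df = (3, 28)
p-value (upper-tail) = 0.03401
At α=0.1: p < α → reject H₀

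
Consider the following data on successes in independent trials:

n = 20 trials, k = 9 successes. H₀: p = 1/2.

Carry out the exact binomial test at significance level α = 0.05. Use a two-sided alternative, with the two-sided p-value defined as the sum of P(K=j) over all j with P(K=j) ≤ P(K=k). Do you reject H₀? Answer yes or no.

Exact binomial: n=20, k=9, p₀=1/2=0.5000
P(X=j) = C(n,j)·p₀^j·(1−p₀)^(n−j); p = Σ P(X=j) over j with P(X=j) ≤ P(X=9)
p-value (two-sided) = 0.82380
At α=0.05: p ≥ α → fail to reject H₀

reject H₀: no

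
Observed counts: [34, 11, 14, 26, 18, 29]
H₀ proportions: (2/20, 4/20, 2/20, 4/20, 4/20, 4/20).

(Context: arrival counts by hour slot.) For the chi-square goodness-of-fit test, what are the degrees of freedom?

df = k − 1 = 6 − 1 = 5

degrees of freedom = 5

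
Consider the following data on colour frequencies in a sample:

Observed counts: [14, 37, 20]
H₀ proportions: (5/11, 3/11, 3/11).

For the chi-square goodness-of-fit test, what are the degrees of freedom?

df = k − 1 = 3 − 1 = 2

degrees of freedom = 2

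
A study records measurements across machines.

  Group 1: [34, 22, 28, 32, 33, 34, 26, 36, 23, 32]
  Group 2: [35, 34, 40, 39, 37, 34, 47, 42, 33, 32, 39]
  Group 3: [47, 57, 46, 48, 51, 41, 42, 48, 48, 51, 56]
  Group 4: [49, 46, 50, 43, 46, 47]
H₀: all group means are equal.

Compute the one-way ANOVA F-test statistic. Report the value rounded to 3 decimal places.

test statistic = 35.131

Group means [30.00, 37.45, 48.64, 46.83], grand mean 40.211
SSB = Σnᵢ(x̄ᵢ−x̄)² = 2170.210; SSW = ΣΣ(x−x̄ᵢ)² = 700.106
MSB = 2170.210/3 = 723.4032; MSW = 700.106/34 = 20.5914
F = MSB/MSW = 35.1314
df = (3, 34)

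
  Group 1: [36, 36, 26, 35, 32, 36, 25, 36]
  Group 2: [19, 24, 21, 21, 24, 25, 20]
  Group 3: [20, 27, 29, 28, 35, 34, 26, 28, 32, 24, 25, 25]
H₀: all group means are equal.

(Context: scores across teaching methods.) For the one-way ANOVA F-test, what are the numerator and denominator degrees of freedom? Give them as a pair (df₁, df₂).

degrees of freedom = [2, 24]

k = 3 groups, N = 27 total
df = (k−1, N−k) = (3−1, 27−3) = (2, 24)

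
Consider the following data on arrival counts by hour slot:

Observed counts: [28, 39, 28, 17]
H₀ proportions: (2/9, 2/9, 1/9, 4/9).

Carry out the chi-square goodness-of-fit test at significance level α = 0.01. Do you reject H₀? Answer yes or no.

n = 112; E_i = n·p_i = [24.89, 24.89, 12.44, 49.78]
χ² = (28−24.89)²/24.89 + (39−24.89)²/24.89 + (28−12.44)²/12.44 + (17−49.78)²/49.78 = 49.4174
df = 3
p-value (upper-tail) = 0.00000
At α=0.01: p < α → reject H₀

reject H₀: yes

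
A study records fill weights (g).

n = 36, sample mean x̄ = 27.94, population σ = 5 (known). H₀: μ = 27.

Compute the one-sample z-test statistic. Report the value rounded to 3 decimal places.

test statistic = 1.128

SE = σ/√n = 5/√36 = 0.8333
z = (x̄−μ₀)/SE = (27.94−27)/0.8333 = 1.1280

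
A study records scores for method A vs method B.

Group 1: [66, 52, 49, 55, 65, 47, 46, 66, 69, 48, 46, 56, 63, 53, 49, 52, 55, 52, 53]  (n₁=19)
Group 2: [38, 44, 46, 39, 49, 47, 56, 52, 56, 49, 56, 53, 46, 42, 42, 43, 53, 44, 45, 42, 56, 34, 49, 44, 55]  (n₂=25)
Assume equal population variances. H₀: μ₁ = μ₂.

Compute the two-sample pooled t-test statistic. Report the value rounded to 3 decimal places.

x̄₁=54.842, s₁=7.396, n₁=19
x̄₂=47.200, s₂=6.238, n₂=25
s_p² = [18·7.396² + 24·6.238²]/42 = 45.6792
SE = √(s_p²·(1/19+1/25)) = 2.0570
t = (54.842−47.200)/2.0570 = 3.7151
df = 42

test statistic = 3.715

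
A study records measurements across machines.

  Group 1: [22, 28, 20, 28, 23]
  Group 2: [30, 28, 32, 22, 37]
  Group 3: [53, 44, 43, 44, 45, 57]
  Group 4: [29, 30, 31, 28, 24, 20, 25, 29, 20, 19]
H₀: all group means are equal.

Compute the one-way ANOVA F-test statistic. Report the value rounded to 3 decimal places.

Group means [24.20, 29.80, 47.67, 25.50], grand mean 31.192
SSB = Σnᵢ(x̄ᵢ−x̄)² = 2206.605; SSW = ΣΣ(x−x̄ᵢ)² = 531.433
MSB = 2206.605/3 = 735.5350; MSW = 531.433/22 = 24.1561
F = MSB/MSW = 30.4493
df = (3, 22)

test statistic = 30.449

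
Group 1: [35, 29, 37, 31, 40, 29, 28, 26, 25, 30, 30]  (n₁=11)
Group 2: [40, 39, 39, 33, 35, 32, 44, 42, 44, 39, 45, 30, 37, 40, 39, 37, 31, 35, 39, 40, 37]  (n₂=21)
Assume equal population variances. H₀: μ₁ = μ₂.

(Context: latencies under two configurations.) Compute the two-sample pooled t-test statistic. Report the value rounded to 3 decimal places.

test statistic = -4.373

x̄₁=30.909, s₁=4.614, n₁=11
x̄₂=37.952, s₂=4.177, n₂=21
s_p² = [10·4.614² + 20·4.177²]/30 = 18.7287
SE = √(s_p²·(1/11+1/21)) = 1.6107
t = (30.909−37.952)/1.6107 = -4.3727
df = 30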